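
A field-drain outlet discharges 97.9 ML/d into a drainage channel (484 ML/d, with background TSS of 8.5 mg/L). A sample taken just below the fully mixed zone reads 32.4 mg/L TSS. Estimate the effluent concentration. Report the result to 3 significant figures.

Mass balance: 484.0·8.500 + 97.90·Cₑ = 581.9·32.40
→ Cₑ = (581.9·32.40 − 484.0·8.500) / 97.90 = 150.6 mg/L.

151 mg/L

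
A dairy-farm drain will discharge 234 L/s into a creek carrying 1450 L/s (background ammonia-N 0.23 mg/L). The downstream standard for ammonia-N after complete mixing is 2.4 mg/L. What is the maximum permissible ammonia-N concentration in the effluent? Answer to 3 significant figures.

At the limit, (Qr·Cr + Qe·Cₑ)/(Qr + Qe) = 2.4:
Cₑ = (1684·2.4 − 1450·0.2300) / 234.0 = 15.85 mg/L.

15.8 mg/L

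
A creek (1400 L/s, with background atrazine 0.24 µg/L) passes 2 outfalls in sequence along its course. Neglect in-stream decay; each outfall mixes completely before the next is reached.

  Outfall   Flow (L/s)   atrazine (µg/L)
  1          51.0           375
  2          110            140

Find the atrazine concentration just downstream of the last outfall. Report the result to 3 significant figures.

After outfall 1: Q = 1400 + 51.00 = 1451 L/s; C = (1400·0.2400 + 51.00·375.0)/1451 = 13.41 µg/L.
After outfall 2: Q = 1451 + 110.0 = 1561 L/s; C = (1451·13.41 + 110.0·140.0)/1561 = 22.33 µg/L.

22.3 µg/L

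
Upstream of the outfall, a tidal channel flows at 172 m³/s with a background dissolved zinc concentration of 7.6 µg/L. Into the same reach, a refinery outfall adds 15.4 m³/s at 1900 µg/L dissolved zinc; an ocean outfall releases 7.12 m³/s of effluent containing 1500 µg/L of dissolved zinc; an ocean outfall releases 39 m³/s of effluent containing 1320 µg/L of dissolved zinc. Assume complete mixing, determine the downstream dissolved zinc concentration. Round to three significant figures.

Mixed concentration C = ΣQC/ΣQ = (172.0·7.600 + 15.40·1900 + 7.120·1500 + 39.00·1320) / 233.5 = 92730/233.5 = 397.1 µg/L.

397 µg/L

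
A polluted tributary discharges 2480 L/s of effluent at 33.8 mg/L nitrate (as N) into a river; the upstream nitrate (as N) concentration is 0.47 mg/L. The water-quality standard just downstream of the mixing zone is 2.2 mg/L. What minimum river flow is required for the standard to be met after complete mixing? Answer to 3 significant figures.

45300 L/s

Set C_mix = 2.2: (Q·0.4700 + 2480·33.80) / (Q + 2480) = 2.2
→ Q = 2480·(33.80 − 2.2)/(2.2 − 0.4700) = 45300 L/s.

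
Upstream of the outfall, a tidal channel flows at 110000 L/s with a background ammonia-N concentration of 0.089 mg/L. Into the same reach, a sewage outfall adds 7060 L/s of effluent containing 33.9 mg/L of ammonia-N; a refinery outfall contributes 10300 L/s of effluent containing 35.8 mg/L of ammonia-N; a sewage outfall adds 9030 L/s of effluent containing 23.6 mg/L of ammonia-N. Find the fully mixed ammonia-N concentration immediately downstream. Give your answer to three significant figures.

6.09 mg/L

After mixing, C = (110000·0.08900 + 7060·33.90 + 10300·35.80 + 9030·23.60) / 136400 = 831000/136400 = 6.093 mg/L.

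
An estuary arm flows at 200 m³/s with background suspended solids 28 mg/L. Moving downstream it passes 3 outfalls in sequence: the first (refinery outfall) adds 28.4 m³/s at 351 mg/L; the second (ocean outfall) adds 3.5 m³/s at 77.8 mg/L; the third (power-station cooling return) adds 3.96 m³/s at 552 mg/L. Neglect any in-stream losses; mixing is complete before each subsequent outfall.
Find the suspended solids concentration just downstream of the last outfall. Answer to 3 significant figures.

Below outfall 1: Q → 228.4 m³/s, C = (200.0·28.00 + 28.40·351.0)/228.4 = 68.16 mg/L.
Below outfall 2: Q → 231.9 m³/s, C = (228.4·68.16 + 3.500·77.80)/231.9 = 68.31 mg/L.
Below outfall 3: Q → 235.9 m³/s, C = (231.9·68.31 + 3.960·552.0)/235.9 = 76.43 mg/L.

76.4 mg/L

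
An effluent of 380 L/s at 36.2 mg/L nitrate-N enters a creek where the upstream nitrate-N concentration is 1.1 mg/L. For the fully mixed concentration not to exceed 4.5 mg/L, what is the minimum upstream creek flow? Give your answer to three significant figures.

3540 L/s

Set C_mix = 4.5: (Q·1.100 + 380.0·36.20) / (Q + 380.0) = 4.5
→ Q = 380.0·(36.20 − 4.5)/(4.5 − 1.100) = 3543 L/s.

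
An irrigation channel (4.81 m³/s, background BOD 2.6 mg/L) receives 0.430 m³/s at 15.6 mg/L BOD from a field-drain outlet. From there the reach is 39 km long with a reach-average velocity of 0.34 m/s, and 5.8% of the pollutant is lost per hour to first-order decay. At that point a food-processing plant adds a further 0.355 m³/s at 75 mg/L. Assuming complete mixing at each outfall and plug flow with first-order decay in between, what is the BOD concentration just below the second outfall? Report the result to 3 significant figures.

5.27 mg/L

Flow-weighted average: C = (4.810·2.600 + 0.4300·15.60) / 5.240 = 19.21/5.240 = 3.667 mg/L; combined flow 5.240 m³/s.
Travel time t = 39·1000 / 0.34 = 114700 s = 31.86 h.
5.8%/h lost → k = −ln(1 − 0.058) = 0.05975 h⁻¹.
First-order decay: C = 3.667·exp(−k·t) = 3.667·0.1490 = 0.5464 mg/L.
At the second outfall, C = (5.240·0.5464 + 0.3550·75.00) / (5.240 + 0.3550) = 5.270 mg/L.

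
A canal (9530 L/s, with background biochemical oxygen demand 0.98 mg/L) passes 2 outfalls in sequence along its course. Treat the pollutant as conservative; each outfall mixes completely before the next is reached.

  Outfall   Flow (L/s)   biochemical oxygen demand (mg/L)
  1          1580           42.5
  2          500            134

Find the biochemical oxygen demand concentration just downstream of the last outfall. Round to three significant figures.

12.4 mg/L

Outfall 1: combined Q = 11110 L/s; C = (9530·0.9800 + 1580·42.50)/11110 = 6.885 mg/L.
Outfall 2: combined Q = 11610 L/s; C = (11110·6.885 + 500.0·134.0)/11610 = 12.36 mg/L.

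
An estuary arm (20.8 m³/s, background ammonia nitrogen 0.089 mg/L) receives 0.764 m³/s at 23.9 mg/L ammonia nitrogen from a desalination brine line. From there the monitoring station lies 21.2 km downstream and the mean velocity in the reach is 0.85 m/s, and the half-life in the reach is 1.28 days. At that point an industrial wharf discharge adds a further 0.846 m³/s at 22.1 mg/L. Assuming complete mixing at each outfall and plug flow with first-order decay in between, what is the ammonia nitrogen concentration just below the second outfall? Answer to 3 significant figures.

1.60 mg/L

Mass balance: C = (20.80·0.08900 + 0.7640·23.90) / 21.56 = 20.11/21.56 = 0.9326 mg/L; combined flow 21.56 m³/s.
Travel time t = 21.2·1000 / 0.85 = 24940 s = 6.928 h.
Half-life 1.28 d → k = ln 2 / 1.28 = 0.5415 d⁻¹.
Decay over the reach: 0.9326·exp(−kt) = 0.9326·0.8553 = 0.7976 mg/L.
Second outfall: C = (21.56·0.7976 + 0.8460·22.10)/22.41 = 1.602 mg/L.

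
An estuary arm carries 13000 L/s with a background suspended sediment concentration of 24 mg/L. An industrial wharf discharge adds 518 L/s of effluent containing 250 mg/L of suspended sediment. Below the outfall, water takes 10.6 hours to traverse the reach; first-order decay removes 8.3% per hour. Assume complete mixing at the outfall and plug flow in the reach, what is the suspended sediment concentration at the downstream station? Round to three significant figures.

13.0 mg/L

After mixing, C = (13000·24.00 + 518.0·250.0) / 13520 = 441500/13520 = 32.66 mg/L.
8.3%/h lost → k = −ln(1 − 0.083) = 0.08665 h⁻¹.
Decay over the reach: 32.66·exp(−kt) = 32.66·0.3991 = 13.04 mg/L.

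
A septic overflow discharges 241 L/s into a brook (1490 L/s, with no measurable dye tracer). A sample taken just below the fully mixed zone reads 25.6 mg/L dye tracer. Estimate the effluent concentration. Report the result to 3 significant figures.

Mass balance: 1490·0 + 241.0·Cₑ = 1731·25.60
→ Cₑ = (1731·25.60 − 1490·0) / 241.0 = 183.9 mg/L.

184 mg/L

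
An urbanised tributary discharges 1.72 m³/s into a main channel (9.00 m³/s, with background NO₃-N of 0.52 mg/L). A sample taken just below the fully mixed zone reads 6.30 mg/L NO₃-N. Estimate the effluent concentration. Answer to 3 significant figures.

Mass balance: 9.000·0.5200 + 1.720·Cₑ = 10.72·6.300
→ Cₑ = (10.72·6.300 − 9.000·0.5200) / 1.720 = 36.54 mg/L.

36.5 mg/L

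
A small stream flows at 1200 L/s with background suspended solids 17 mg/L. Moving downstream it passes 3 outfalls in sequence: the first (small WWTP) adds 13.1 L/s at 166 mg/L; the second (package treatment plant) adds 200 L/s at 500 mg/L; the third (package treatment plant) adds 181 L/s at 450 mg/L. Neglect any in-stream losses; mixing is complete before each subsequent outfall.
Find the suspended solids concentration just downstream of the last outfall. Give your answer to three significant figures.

After outfall 1: Q = 1200 + 13.10 = 1213 L/s; C = (1200·17.00 + 13.10·166.0)/1213 = 18.61 mg/L.
After outfall 2: Q = 1213 + 200.0 = 1413 L/s; C = (1213·18.61 + 200.0·500.0)/1413 = 86.74 mg/L.
After outfall 3: Q = 1413 + 181.0 = 1594 L/s; C = (1413·86.74 + 181.0·450.0)/1594 = 128.0 mg/L.

128 mg/L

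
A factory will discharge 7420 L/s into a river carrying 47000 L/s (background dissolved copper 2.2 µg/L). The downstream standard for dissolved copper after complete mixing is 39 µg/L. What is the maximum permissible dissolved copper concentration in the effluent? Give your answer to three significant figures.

At the limit, (Qr·Cr + Qe·Cₑ)/(Qr + Qe) = 39:
Cₑ = (54420·39 − 47000·2.200) / 7420 = 272.1 µg/L.

272 µg/L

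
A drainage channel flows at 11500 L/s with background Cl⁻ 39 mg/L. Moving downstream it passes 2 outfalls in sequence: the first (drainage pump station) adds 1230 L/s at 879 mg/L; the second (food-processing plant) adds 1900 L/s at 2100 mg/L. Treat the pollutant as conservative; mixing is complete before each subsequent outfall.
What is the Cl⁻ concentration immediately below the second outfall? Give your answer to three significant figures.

Below outfall 1: Q → 12730 L/s, C = (11500·39.00 + 1230·879.0)/12730 = 120.2 mg/L.
Below outfall 2: Q → 14630 L/s, C = (12730·120.2 + 1900·2100)/14630 = 377.3 mg/L.

377 mg/L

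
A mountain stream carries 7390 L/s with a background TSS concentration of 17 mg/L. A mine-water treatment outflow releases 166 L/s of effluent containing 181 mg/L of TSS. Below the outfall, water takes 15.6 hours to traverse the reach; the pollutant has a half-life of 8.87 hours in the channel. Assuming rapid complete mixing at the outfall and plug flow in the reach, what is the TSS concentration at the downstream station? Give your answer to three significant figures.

After mixing, C = (7390·17.00 + 166.0·181.0) / 7556 = 155700/7556 = 20.60 mg/L.
Half-life 8.87 h → k = ln 2 / 8.87 = 0.07815 h⁻¹ = 1.875 d⁻¹.
Decay over the reach: 20.60·exp(−kt) = 20.60·0.2955 = 6.088 mg/L.

6.09 mg/L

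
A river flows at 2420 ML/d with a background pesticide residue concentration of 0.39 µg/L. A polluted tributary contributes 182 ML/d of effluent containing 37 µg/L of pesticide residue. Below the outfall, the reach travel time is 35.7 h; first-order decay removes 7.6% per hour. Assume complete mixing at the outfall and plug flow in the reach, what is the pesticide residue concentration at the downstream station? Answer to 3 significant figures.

0.176 µg/L

Conservation of mass: C = (2420·0.3900 + 182.0·37.00) / 2602 = 7678/2602 = 2.951 µg/L.
7.6%/h lost → k = −ln(1 − 0.076) = 0.07904 h⁻¹.
First-order decay: C = 2.951·exp(−k·t) = 2.951·0.05950 = 0.1756 µg/L.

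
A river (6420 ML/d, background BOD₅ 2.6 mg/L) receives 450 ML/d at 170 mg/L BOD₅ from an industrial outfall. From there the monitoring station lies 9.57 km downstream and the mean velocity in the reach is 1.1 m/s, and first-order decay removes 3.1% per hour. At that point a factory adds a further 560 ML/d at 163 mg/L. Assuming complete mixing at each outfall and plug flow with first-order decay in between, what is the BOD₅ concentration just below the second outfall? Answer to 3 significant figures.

Flow-weighted average: C = (6420·2.600 + 450.0·170.0) / 6870 = 93190/6870 = 13.57 mg/L; combined flow 6870 ML/d.
Travel time t = 9.57·1000 / 1.1 = 8700 s = 2.417 h.
3.1%/h lost → k = −ln(1 − 0.031) = 0.03149 h⁻¹.
Applying C = C₀e^(−kt): 13.57 × 0.9267 = 12.57 mg/L.
Second outfall: C = (6870·12.57 + 560.0·163.0)/7430 = 23.91 mg/L.

23.9 mg/L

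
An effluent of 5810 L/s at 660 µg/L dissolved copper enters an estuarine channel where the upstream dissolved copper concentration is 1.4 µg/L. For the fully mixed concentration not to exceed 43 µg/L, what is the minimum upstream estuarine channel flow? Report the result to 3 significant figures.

86200 L/s

Set C_mix = 43: (Q·1.400 + 5810·660.0) / (Q + 5810) = 43
→ Q = 5810·(660.0 − 43)/(43 − 1.400) = 86170 L/s.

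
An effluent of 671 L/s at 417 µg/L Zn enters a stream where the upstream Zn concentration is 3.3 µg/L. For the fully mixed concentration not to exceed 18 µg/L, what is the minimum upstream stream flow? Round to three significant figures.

Set C_mix = 18: (Q·3.300 + 671.0·417.0) / (Q + 671.0) = 18
→ Q = 671.0·(417.0 − 18)/(18 − 3.300) = 18210 L/s.

18200 L/s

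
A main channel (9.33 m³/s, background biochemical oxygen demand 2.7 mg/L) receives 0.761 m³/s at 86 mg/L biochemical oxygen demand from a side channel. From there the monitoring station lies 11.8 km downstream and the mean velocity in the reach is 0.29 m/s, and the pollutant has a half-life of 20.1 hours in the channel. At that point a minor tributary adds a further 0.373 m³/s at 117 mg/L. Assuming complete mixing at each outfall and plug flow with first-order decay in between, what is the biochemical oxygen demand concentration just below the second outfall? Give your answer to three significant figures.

Mass balance: C = (9.330·2.700 + 0.7610·86.00) / 10.09 = 90.64/10.09 = 8.982 mg/L; combined flow 10.09 m³/s.
Travel time t = 11.8·1000 / 0.29 = 40690 s = 11.30 h.
Half-life 20.1 h → k = ln 2 / 20.1 = 0.03448 h⁻¹ = 0.8276 d⁻¹.
After decay, C = 8.982 × e^(−kt) = 8.982 × 0.6772 = 6.083 mg/L.
At the second outfall, C = (10.09·6.083 + 0.3730·117.0) / (10.09 + 0.3730) = 10.04 mg/L.

10.0 mg/L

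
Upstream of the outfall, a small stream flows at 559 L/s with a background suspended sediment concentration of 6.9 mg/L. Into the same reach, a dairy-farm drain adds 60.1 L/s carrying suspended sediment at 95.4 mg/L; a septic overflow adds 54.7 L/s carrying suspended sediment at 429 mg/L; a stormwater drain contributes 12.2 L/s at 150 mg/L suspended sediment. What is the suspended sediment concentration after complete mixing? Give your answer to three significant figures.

After mixing, C = (559.0·6.900 + 60.10·95.40 + 54.70·429.0 + 12.20·150.0) / 686.0 = 34890/686.0 = 50.86 mg/L.

50.9 mg/L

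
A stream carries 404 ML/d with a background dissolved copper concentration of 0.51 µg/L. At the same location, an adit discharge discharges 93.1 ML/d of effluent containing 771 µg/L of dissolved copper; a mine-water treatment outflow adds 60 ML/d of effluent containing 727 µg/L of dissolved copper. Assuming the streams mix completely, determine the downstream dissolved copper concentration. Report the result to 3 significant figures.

208 µg/L

Mixed concentration C = ΣQC/ΣQ = (404.0·0.5100 + 93.10·771.0 + 60.00·727.0) / 557.1 = 115600/557.1 = 207.5 µg/L.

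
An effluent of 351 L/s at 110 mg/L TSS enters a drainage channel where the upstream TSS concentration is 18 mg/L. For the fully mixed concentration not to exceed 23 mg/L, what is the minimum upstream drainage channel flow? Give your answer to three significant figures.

6110 L/s

Set C_mix = 23: (Q·18.00 + 351.0·110.0) / (Q + 351.0) = 23
→ Q = 351.0·(110.0 − 23)/(23 − 18.00) = 6107 L/s.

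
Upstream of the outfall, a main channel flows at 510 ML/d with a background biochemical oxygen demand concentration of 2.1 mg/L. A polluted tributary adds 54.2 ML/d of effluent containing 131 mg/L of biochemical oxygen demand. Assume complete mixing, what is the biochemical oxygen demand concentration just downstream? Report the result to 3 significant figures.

Conservation of mass: C = (510.0·2.100 + 54.20·131.0) / 564.2 = 8171/564.2 = 14.48 mg/L.

14.5 mg/L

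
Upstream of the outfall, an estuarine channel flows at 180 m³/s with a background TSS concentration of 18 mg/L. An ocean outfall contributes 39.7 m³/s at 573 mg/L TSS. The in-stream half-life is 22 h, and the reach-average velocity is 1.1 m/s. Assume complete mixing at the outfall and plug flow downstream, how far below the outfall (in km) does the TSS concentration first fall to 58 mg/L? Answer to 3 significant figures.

Conservation of mass: C = (180.0·18.00 + 39.70·573.0) / 219.7 = 25990/219.7 = 118.3 mg/L.
Half-life 22 h → k = ln 2 / 22 = 0.03151 h⁻¹ = 0.7562 d⁻¹.
Set 118.3·exp(−k·t) = 58 → t = ln(118.3/58)/k = 81430 s = 22.62 h.
Distance = v·t = 1.1·81430 = 89580 m = 89.58 km.

89.6 km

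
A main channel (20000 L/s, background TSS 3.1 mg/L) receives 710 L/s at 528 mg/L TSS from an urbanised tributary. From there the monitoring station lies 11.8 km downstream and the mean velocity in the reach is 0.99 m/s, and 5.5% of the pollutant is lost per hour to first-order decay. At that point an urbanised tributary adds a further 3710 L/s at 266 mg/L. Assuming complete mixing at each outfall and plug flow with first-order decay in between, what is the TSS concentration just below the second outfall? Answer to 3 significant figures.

After mixing, C = (20000·3.100 + 710.0·528.0) / 20710 = 436900/20710 = 21.10 mg/L; combined flow 20710 L/s.
Travel time t = 11.8·1000 / 0.99 = 11920 s = 3.311 h.
5.5%/h lost → k = −ln(1 − 0.055) = 0.05657 h⁻¹.
Decay over the reach: 21.10·exp(−kt) = 21.10·0.8292 = 17.49 mg/L.
Second outfall: C = (20710·17.49 + 3710·266.0)/24420 = 55.25 mg/L.

55.2 mg/L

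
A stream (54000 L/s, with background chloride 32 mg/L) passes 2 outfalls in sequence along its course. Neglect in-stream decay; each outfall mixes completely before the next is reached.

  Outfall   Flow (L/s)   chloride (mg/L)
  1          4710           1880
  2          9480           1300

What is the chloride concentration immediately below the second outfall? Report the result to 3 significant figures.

After outfall 1: Q = 54000 + 4710 = 58710 L/s; C = (54000·32.00 + 4710·1880)/58710 = 180.3 mg/L.
After outfall 2: Q = 58710 + 9480 = 68190 L/s; C = (58710·180.3 + 9480·1300)/68190 = 335.9 mg/L.

336 mg/L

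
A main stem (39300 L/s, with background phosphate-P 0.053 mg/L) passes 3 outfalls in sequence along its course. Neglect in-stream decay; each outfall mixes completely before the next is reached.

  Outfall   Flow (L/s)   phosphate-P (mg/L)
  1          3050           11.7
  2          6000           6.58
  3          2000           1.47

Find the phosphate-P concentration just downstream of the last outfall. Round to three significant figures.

Below outfall 1: Q → 42350 L/s, C = (39300·0.05300 + 3050·11.70)/42350 = 0.8918 mg/L.
Below outfall 2: Q → 48350 L/s, C = (42350·0.8918 + 6000·6.580)/48350 = 1.598 mg/L.
Below outfall 3: Q → 50350 L/s, C = (48350·1.598 + 2000·1.470)/50350 = 1.593 mg/L.

1.59 mg/L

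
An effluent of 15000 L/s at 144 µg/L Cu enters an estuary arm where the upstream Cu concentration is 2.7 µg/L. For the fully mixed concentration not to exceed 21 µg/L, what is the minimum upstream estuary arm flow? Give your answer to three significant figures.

Set C_mix = 21: (Q·2.700 + 15000·144.0) / (Q + 15000) = 21
→ Q = 15000·(144.0 − 21)/(21 − 2.700) = 100800 L/s.

101000 L/s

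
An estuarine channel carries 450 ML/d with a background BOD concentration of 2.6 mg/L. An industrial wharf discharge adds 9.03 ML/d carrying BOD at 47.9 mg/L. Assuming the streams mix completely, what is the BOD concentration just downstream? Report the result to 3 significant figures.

3.49 mg/L

After mixing, C = (450.0·2.600 + 9.030·47.90) / 459.0 = 1603/459.0 = 3.491 mg/L.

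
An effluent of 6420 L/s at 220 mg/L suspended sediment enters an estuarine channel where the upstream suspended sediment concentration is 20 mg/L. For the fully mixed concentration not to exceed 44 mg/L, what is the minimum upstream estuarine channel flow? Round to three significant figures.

47100 L/s

Set C_mix = 44: (Q·20.00 + 6420·220.0) / (Q + 6420) = 44
→ Q = 6420·(220.0 − 44)/(44 − 20.00) = 47080 L/s.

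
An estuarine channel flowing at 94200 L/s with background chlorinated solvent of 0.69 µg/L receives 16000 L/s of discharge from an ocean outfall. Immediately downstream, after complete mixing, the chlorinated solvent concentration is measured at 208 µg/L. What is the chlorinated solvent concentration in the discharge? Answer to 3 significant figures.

1430 µg/L

Mass balance: 94200·0.6900 + 16000·Cₑ = 110200·208.0
→ Cₑ = (110200·208.0 − 94200·0.6900) / 16000 = 1429 µg/L.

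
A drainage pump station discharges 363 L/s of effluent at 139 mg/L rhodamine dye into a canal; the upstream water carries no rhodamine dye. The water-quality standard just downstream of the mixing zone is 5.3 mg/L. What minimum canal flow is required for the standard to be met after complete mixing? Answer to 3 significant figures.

9160 L/s

Set C_mix = 5.3: (Q·0 + 363.0·139.0) / (Q + 363.0) = 5.3
→ Q = 363.0·(139.0 − 5.3)/(5.3 − 0) = 9157 L/s.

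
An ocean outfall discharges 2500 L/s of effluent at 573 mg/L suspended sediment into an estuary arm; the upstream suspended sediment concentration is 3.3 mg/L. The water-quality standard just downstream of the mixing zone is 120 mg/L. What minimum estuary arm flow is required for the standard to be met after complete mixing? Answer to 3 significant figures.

Set C_mix = 120: (Q·3.300 + 2500·573.0) / (Q + 2500) = 120
→ Q = 2500·(573.0 − 120)/(120 − 3.300) = 9704 L/s.

9700 L/s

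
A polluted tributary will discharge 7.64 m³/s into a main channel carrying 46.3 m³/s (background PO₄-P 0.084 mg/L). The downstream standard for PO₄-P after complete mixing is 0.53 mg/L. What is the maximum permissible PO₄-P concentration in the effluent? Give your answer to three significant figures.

3.23 mg/L

At the limit, (Qr·Cr + Qe·Cₑ)/(Qr + Qe) = 0.53:
Cₑ = (53.94·0.53 − 46.30·0.08400) / 7.640 = 3.233 mg/L.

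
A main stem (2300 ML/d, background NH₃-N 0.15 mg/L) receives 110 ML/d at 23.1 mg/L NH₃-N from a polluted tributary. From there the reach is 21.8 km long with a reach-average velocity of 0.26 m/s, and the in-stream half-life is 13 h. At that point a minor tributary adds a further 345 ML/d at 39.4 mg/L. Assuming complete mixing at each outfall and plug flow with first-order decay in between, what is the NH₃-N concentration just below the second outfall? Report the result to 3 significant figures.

Flow-weighted average: C = (2300·0.1500 + 110.0·23.10) / 2410 = 2886/2410 = 1.198 mg/L; combined flow 2410 ML/d.
Travel time t = 21.8·1000 / 0.26 = 83850 s = 23.29 h.
Half-life 13 h → k = ln 2 / 13 = 0.05332 h⁻¹ = 1.280 d⁻¹.
First-order decay: C = 1.198·exp(−k·t) = 1.198·0.2889 = 0.3459 mg/L.
Second outfall: C = (2410·0.3459 + 345.0·39.40)/2755 = 5.237 mg/L.

5.24 mg/L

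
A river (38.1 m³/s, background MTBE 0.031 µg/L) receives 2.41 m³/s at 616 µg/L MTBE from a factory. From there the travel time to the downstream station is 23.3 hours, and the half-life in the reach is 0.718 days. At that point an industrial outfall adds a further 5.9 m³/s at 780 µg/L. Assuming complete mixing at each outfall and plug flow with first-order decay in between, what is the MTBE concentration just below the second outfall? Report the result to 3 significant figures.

112 µg/L

Flow-weighted average: C = (38.10·0.03100 + 2.410·616.0) / 40.51 = 1486/40.51 = 36.68 µg/L; combined flow 40.51 m³/s.
Half-life 0.718 d → k = ln 2 / 0.718 = 0.9654 d⁻¹.
After decay, C = 36.68 × e^(−kt) = 36.68 × 0.3917 = 14.37 µg/L.
Second outfall: C = (40.51·14.37 + 5.900·780.0)/46.41 = 111.7 µg/L.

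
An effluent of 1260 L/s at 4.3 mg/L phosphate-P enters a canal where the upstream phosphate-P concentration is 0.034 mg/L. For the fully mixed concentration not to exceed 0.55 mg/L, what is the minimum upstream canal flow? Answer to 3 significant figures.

Set C_mix = 0.55: (Q·0.03400 + 1260·4.300) / (Q + 1260) = 0.55
→ Q = 1260·(4.300 − 0.55)/(0.55 − 0.03400) = 9157 L/s.

9160 L/s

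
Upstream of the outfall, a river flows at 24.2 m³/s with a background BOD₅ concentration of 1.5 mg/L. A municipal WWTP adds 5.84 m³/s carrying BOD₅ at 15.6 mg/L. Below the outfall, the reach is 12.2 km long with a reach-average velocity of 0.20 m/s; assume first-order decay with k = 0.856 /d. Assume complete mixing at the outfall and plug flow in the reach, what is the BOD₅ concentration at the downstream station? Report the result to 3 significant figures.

Flow-weighted average: C = (24.20·1.500 + 5.840·15.60) / 30.04 = 127.4/30.04 = 4.241 mg/L.
Travel time t = 12.2·1000 / 0.20 = 61000 s = 16.94 h.
After decay, C = 4.241 × e^(−kt) = 4.241 × 0.5464 = 2.317 mg/L.

2.32 mg/L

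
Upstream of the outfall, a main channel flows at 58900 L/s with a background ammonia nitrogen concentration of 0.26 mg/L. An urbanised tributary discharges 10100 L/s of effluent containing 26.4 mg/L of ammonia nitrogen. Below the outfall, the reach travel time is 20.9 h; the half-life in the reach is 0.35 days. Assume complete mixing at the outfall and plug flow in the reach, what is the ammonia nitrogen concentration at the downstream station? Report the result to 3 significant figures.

0.728 mg/L

Mass balance: C = (58900·0.2600 + 10100·26.40) / 69000 = 282000/69000 = 4.086 mg/L.
Half-life 0.35 d → k = ln 2 / 0.35 = 1.980 d⁻¹.
Applying C = C₀e^(−kt): 4.086 × 0.1782 = 0.7283 mg/L.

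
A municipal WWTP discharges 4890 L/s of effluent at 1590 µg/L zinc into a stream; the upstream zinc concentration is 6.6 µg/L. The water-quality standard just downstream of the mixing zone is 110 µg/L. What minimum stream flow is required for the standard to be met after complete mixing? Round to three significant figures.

Set C_mix = 110: (Q·6.600 + 4890·1590) / (Q + 4890) = 110
→ Q = 4890·(1590 − 110)/(110 − 6.600) = 69990 L/s.

70000 L/s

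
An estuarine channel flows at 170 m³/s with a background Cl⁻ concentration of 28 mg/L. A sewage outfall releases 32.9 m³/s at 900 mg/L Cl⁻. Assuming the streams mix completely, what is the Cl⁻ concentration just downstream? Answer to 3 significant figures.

169 mg/L

Mass balance: C = (170.0·28.00 + 32.90·900.0) / 202.9 = 34370/202.9 = 169.4 mg/L.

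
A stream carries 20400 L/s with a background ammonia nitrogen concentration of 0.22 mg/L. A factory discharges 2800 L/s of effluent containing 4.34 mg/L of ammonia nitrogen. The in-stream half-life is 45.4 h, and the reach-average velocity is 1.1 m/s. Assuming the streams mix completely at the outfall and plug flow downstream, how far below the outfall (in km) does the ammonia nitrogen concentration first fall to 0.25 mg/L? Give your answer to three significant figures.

273 km

Conservation of mass: C = (20400·0.2200 + 2800·4.340) / 23200 = 16640/23200 = 0.7172 mg/L.
Half-life 45.4 h → k = ln 2 / 45.4 = 0.01527 h⁻¹ = 0.3664 d⁻¹.
Set 0.7172·exp(−k·t) = 0.25 → t = ln(0.7172/0.25)/k = 248500 s = 69.03 h.
Distance = v·t = 1.1·248500 = 273400 m = 273.4 km.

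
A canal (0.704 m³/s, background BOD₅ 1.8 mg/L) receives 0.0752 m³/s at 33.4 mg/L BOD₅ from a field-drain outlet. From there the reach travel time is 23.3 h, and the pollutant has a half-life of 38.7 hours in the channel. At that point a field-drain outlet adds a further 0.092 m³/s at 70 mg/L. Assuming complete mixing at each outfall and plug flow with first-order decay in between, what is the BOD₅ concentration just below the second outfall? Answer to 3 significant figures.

After mixing, C = (0.7040·1.800 + 0.07520·33.40) / 0.7792 = 3.779/0.7792 = 4.850 mg/L; combined flow 0.7792 m³/s.
Half-life 38.7 h → k = ln 2 / 38.7 = 0.01791 h⁻¹ = 0.4299 d⁻¹.
After decay, C = 4.850 × e^(−kt) = 4.850 × 0.6588 = 3.195 mg/L.
At the second outfall, C = (0.7792·3.195 + 0.09200·70.00) / (0.7792 + 0.09200) = 10.25 mg/L.

10.2 mg/L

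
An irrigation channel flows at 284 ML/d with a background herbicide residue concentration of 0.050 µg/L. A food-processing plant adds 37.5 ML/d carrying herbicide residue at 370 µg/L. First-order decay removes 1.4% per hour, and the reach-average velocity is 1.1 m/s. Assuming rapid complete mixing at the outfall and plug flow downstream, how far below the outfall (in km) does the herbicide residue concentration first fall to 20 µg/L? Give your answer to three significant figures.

Flow-weighted average: C = (284.0·0.05000 + 37.50·370.0) / 321.5 = 13890/321.5 = 43.20 µg/L.
1.4%/h lost → k = −ln(1 − 0.014) = 0.01410 h⁻¹.
Set 43.20·exp(−k·t) = 20 → t = ln(43.20/20)/k = 196600 s = 54.62 h.
Distance = v·t = 1.1·196600 = 216300 m = 216.3 km.

216 km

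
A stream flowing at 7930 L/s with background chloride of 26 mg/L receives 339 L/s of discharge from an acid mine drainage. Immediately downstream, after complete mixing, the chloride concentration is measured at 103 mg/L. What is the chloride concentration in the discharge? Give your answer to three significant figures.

Mass balance: 7930·26.00 + 339.0·Cₑ = 8269·103.0
→ Cₑ = (8269·103.0 − 7930·26.00) / 339.0 = 1904 mg/L.

1900 mg/L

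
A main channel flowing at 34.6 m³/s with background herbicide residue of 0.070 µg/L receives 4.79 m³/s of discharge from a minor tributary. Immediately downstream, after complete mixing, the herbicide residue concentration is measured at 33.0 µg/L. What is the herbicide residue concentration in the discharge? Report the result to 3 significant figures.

271 µg/L

Mass balance: 34.60·0.07000 + 4.790·Cₑ = 39.39·33.00
→ Cₑ = (39.39·33.00 − 34.60·0.07000) / 4.790 = 270.9 µg/L.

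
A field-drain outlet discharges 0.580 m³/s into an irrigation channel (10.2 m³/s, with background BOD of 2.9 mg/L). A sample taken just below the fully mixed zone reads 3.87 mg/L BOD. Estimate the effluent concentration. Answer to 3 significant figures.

20.9 mg/L

Mass balance: 10.20·2.900 + 0.5800·Cₑ = 10.78·3.870
→ Cₑ = (10.78·3.870 − 10.20·2.900) / 0.5800 = 20.93 mg/L.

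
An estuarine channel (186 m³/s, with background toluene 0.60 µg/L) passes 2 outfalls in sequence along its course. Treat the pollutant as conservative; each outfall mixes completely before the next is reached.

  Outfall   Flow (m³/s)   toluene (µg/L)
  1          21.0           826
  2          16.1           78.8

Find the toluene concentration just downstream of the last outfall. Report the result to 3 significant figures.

Outfall 1: combined Q = 207.0 m³/s; C = (186.0·0.6000 + 21.00·826.0)/207.0 = 84.34 µg/L.
Outfall 2: combined Q = 223.1 m³/s; C = (207.0·84.34 + 16.10·78.80)/223.1 = 83.94 µg/L.

83.9 µg/L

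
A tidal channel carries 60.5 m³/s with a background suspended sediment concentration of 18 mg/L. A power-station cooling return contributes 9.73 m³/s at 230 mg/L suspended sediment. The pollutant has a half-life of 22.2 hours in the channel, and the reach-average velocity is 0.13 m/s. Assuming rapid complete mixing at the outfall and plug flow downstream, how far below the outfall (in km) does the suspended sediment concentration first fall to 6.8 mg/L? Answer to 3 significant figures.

After mixing, C = (60.50·18.00 + 9.730·230.0) / 70.23 = 3327/70.23 = 47.37 mg/L.
Half-life 22.2 h → k = ln 2 / 22.2 = 0.03122 h⁻¹ = 0.7493 d⁻¹.
Set 47.37·exp(−k·t) = 6.8 → t = ln(47.37/6.8)/k = 223800 s = 62.17 h.
Distance = v·t = 0.13·223800 = 29100 m = 29.10 km.

29.1 km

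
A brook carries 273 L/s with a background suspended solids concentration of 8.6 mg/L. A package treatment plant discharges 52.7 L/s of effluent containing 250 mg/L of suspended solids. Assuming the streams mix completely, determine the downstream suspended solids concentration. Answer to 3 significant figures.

47.7 mg/L

After mixing, C = (273.0·8.600 + 52.70·250.0) / 325.7 = 15520/325.7 = 47.66 mg/L.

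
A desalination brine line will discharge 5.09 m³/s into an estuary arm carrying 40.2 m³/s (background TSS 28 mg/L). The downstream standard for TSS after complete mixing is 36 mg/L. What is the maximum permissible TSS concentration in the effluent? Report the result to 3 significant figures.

At the limit, (Qr·Cr + Qe·Cₑ)/(Qr + Qe) = 36:
Cₑ = (45.29·36 − 40.20·28.00) / 5.090 = 99.18 mg/L.

99.2 mg/L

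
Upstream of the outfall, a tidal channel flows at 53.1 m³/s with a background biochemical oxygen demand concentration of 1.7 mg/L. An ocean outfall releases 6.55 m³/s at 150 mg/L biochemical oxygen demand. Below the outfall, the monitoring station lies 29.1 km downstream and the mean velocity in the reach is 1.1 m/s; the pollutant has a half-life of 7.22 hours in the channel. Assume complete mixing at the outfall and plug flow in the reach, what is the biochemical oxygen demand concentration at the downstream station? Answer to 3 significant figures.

8.88 mg/L

Flow-weighted average: C = (53.10·1.700 + 6.550·150.0) / 59.65 = 1073/59.65 = 17.98 mg/L.
Travel time t = 29.1·1000 / 1.1 = 26450 s = 7.348 h.
Half-life 7.22 h → k = ln 2 / 7.22 = 0.09600 h⁻¹ = 2.304 d⁻¹.
Decay over the reach: 17.98·exp(−kt) = 17.98·0.4939 = 8.882 mg/L.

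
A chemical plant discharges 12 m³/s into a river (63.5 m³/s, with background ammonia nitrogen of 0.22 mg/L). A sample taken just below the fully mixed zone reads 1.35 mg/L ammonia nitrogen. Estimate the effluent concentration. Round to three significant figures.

Mass balance: 63.50·0.2200 + 12.00·Cₑ = 75.50·1.350
→ Cₑ = (75.50·1.350 − 63.50·0.2200) / 12.00 = 7.330 mg/L.

7.33 mg/L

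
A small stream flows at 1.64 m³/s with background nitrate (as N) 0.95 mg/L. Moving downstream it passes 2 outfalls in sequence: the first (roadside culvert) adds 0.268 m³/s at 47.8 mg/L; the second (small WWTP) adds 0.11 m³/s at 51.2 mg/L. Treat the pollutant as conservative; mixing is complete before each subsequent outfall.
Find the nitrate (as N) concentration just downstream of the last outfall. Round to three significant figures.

Below outfall 1: Q → 1.908 m³/s, C = (1.640·0.9500 + 0.2680·47.80)/1.908 = 7.531 mg/L.
Below outfall 2: Q → 2.018 m³/s, C = (1.908·7.531 + 0.1100·51.20)/2.018 = 9.911 mg/L.

9.91 mg/L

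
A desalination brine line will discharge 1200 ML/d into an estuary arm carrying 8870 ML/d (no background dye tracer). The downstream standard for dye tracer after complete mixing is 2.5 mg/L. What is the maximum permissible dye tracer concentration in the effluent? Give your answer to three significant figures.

21.0 mg/L

At the limit, (Qr·Cr + Qe·Cₑ)/(Qr + Qe) = 2.5:
Cₑ = (10070·2.5 − 8870·0) / 1200 = 20.98 mg/L.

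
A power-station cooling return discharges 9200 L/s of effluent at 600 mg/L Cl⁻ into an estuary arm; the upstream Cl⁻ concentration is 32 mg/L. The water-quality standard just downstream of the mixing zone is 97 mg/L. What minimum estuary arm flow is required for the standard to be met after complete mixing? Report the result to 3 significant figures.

71200 L/s

Set C_mix = 97: (Q·32.00 + 9200·600.0) / (Q + 9200) = 97
→ Q = 9200·(600.0 − 97)/(97 − 32.00) = 71190 L/s.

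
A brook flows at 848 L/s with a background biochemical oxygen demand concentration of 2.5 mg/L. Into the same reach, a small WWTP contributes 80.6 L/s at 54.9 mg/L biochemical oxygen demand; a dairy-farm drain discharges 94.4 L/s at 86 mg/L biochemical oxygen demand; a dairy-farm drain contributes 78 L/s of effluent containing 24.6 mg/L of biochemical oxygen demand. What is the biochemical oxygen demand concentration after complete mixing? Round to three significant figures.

15.1 mg/L

Mixed concentration C = ΣQC/ΣQ = (848.0·2.500 + 80.60·54.90 + 94.40·86.00 + 78.00·24.60) / 1101 = 16580/1101 = 15.06 mg/L.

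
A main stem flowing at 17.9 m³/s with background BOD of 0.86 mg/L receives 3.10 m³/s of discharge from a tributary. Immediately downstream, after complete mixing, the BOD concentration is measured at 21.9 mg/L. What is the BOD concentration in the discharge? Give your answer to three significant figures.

143 mg/L

Mass balance: 17.90·0.8600 + 3.100·Cₑ = 21.00·21.90
→ Cₑ = (21.00·21.90 − 17.90·0.8600) / 3.100 = 143.4 mg/L.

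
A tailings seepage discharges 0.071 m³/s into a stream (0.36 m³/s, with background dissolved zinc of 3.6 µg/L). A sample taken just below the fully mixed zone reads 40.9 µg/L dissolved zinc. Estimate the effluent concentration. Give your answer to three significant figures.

230 µg/L

Mass balance: 0.3600·3.600 + 0.07100·Cₑ = 0.4310·40.90
→ Cₑ = (0.4310·40.90 − 0.3600·3.600) / 0.07100 = 230.0 µg/L.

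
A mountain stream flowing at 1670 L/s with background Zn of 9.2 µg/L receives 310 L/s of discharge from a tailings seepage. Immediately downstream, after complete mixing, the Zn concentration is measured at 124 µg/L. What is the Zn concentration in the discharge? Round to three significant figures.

742 µg/L

Mass balance: 1670·9.200 + 310.0·Cₑ = 1980·124.0
→ Cₑ = (1980·124.0 − 1670·9.200) / 310.0 = 742.4 µg/L.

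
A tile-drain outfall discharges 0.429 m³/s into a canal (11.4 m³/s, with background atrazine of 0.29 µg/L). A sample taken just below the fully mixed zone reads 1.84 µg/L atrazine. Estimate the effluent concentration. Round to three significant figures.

Mass balance: 11.40·0.2900 + 0.4290·Cₑ = 11.83·1.840
→ Cₑ = (11.83·1.840 − 11.40·0.2900) / 0.4290 = 43.03 µg/L.

43.0 µg/L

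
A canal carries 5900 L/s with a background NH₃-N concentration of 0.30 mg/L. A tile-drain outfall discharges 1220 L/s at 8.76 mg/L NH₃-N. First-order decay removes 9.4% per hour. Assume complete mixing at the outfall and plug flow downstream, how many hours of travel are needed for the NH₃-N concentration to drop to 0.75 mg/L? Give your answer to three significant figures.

8.58 h

Flow-weighted average: C = (5900·0.3000 + 1220·8.760) / 7120 = 12460/7120 = 1.750 mg/L.
9.4%/h lost → k = −ln(1 − 0.094) = 0.09872 h⁻¹.
1.750·exp(−k·t) = 0.75 → t = ln(1.750/0.75)/k = 30890 s = 8.581 h.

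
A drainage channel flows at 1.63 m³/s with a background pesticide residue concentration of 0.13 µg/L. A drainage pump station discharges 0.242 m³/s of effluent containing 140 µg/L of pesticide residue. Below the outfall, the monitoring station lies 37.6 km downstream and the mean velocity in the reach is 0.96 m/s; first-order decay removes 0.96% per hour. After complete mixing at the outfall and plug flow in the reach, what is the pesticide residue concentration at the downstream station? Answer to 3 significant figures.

16.4 µg/L

After mixing, C = (1.630·0.1300 + 0.2420·140.0) / 1.872 = 34.09/1.872 = 18.21 µg/L.
Travel time t = 37.6·1000 / 0.96 = 39170 s = 10.88 h.
0.96%/h lost → k = −ln(1 − 0.0096) = 0.009646 h⁻¹.
Decay over the reach: 18.21·exp(−kt) = 18.21·0.9004 = 16.40 µg/L.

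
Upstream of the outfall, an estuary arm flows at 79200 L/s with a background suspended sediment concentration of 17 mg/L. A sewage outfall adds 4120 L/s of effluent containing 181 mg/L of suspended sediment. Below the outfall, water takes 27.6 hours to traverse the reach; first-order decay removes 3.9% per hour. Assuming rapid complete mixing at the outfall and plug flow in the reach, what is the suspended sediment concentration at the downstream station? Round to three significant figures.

8.38 mg/L

Mass balance: C = (79200·17.00 + 4120·181.0) / 83320 = 2092000/83320 = 25.11 mg/L.
3.9%/h lost → k = −ln(1 − 0.039) = 0.03978 h⁻¹.
First-order decay: C = 25.11·exp(−k·t) = 25.11·0.3336 = 8.375 mg/L.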